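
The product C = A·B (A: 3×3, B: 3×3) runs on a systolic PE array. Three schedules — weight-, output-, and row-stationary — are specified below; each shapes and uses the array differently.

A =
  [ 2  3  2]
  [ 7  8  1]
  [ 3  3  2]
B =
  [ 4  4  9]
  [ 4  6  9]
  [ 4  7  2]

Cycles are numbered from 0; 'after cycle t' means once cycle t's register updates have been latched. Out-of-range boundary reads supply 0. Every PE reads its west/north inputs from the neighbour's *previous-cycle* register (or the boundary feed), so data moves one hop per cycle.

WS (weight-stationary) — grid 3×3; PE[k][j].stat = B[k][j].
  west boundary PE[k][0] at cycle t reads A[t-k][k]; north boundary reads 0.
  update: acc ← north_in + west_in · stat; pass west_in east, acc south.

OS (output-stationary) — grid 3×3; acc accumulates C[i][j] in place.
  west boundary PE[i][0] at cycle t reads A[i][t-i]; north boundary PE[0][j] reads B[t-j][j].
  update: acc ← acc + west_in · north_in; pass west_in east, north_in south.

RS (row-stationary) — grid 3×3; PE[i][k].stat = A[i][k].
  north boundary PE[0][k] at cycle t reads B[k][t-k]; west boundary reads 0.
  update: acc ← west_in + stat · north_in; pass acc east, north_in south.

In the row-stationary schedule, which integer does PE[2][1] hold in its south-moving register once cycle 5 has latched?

RS (3×3). Following PE[2][1] plus its west/north inputs:
  cycle 0: PE[1][1] → acc 0, east 0, south 0
  cycle 0: PE[2][0] → acc 0, east 0, south 0
  cycle 0: PE[2][1] → acc 0, east 0, south 0
  cycle 1: PE[1][1] → acc 0, east 0, south 0
  cycle 1: PE[2][0] → acc 0, east 0, south 0
  cycle 1: PE[2][1] → acc 0, east 0, south 0
  cycle 2: PE[1][1] → acc 60, east 60, south 4
  cycle 2: PE[2][0] → acc 12, east 12, south 4
  cycle 2: PE[2][1] → acc 0, east 0, south 0
  cycle 3: PE[1][1] → acc 76, east 76, south 6
  cycle 3: PE[2][0] → acc 12, east 12, south 4
  cycle 3: PE[2][1] → acc 24, east 24, south 4
  cycle 4: PE[1][1] → acc 135, east 135, south 9
  cycle 4: PE[2][0] → acc 27, east 27, south 9
  cycle 4: PE[2][1] → acc 30, east 30, south 6
  cycle 5: PE[1][1] → acc 0, east 0, south 0
  cycle 5: PE[2][0] → acc 0, east 0, south 0
  cycle 5: PE[2][1] → acc 54, east 54, south 9

register = 9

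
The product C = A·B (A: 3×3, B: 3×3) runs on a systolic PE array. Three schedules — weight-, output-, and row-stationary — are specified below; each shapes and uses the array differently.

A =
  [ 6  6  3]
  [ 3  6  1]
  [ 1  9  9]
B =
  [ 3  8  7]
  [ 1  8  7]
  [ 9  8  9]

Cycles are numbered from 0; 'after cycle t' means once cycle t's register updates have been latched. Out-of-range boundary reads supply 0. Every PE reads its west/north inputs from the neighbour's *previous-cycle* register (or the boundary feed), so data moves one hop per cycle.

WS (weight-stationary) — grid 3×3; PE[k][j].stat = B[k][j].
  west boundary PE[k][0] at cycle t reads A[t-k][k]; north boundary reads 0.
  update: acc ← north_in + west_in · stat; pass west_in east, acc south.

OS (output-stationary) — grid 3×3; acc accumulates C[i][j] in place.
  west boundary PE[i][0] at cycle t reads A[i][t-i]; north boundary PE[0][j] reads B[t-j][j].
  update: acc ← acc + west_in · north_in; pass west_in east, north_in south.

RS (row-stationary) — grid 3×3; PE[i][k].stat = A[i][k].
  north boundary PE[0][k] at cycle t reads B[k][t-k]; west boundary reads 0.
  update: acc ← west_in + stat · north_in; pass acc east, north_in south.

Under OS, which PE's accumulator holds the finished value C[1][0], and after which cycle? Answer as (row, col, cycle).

Under OS, C[1][0] lands at PE[1][0]:
  c0 r1c0: 0 / 0 / 0
  c1 r1c0: 9 / 3 / 3
  c2 r1c0: 15 / 6 / 1
  c3 r1c0: 24 / 1 / 9

(row, col, cycle) = (1, 0, 3)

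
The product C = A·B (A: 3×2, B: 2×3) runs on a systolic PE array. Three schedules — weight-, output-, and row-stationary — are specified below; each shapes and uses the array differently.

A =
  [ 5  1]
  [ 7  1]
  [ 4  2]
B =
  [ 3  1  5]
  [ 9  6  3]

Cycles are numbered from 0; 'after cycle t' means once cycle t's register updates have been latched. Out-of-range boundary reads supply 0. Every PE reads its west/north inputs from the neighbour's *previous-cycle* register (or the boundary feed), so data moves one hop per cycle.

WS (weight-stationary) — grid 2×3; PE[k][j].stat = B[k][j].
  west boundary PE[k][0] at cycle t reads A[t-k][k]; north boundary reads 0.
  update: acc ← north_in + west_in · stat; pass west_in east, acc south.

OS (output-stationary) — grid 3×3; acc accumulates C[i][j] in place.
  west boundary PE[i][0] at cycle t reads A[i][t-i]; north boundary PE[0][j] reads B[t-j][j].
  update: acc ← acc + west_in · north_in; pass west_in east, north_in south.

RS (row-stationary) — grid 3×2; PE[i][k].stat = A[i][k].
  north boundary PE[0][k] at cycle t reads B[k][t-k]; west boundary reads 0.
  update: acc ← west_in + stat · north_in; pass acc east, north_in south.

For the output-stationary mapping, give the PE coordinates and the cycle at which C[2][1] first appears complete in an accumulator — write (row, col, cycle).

Under OS, C[2][1] lands at PE[2][1]:
  0: (2,1).acc=0  regs=<0,0>
  1: (2,1).acc=0  regs=<0,0>
  2: (2,1).acc=0  regs=<0,0>
  3: (2,1).acc=4  regs=<4,1>
  4: (2,1).acc=16  regs=<2,6>

(row, col, cycle) = (2, 1, 4)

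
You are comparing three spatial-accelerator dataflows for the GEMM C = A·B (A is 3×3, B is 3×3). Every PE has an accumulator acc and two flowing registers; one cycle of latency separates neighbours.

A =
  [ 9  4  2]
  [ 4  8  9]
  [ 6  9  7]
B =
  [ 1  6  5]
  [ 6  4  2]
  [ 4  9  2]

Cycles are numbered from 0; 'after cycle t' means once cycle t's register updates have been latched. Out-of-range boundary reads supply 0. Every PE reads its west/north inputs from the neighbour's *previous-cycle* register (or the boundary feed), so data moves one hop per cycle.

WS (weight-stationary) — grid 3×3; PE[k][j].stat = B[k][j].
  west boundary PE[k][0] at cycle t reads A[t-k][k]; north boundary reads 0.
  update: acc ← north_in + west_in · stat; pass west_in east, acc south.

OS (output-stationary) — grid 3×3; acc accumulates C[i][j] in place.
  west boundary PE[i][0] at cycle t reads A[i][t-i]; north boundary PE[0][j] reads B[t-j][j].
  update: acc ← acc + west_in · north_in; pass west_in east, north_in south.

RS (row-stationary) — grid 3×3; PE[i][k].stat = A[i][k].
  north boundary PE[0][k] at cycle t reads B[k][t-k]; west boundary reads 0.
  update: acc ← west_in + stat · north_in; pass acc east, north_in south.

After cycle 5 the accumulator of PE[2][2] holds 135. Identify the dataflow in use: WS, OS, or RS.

dataflow = RS

Under WS (3×3), PE[2][2]:
  after 0 — PE[2][2] acc=0, pass-E 0, pass-S 0
  after 1 — PE[2][2] acc=0, pass-E 0, pass-S 0
  after 2 — PE[2][2] acc=0, pass-E 0, pass-S 0
  after 3 — PE[2][2] acc=0, pass-E 0, pass-S 0
  after 4 — PE[2][2] acc=57, pass-E 2, pass-S 57
  after 5 — PE[2][2] acc=54, pass-E 9, pass-S 54
Under OS (3×3), PE[2][2]:
  after 0 — PE[2][2] acc=0, pass-E 0, pass-S 0
  after 1 — PE[2][2] acc=0, pass-E 0, pass-S 0
  after 2 — PE[2][2] acc=0, pass-E 0, pass-S 0
  after 3 — PE[2][2] acc=0, pass-E 0, pass-S 0
  after 4 — PE[2][2] acc=30, pass-E 6, pass-S 5
  after 5 — PE[2][2] acc=48, pass-E 9, pass-S 2
Under RS (3×3), PE[2][2]:
  after 0 — PE[2][2] acc=0, pass-E 0, pass-S 0
  after 1 — PE[2][2] acc=0, pass-E 0, pass-S 0
  after 2 — PE[2][2] acc=0, pass-E 0, pass-S 0
  after 3 — PE[2][2] acc=0, pass-E 0, pass-S 0
  after 4 — PE[2][2] acc=88, pass-E 88, pass-S 4
  after 5 — PE[2][2] acc=135, pass-E 135, pass-S 9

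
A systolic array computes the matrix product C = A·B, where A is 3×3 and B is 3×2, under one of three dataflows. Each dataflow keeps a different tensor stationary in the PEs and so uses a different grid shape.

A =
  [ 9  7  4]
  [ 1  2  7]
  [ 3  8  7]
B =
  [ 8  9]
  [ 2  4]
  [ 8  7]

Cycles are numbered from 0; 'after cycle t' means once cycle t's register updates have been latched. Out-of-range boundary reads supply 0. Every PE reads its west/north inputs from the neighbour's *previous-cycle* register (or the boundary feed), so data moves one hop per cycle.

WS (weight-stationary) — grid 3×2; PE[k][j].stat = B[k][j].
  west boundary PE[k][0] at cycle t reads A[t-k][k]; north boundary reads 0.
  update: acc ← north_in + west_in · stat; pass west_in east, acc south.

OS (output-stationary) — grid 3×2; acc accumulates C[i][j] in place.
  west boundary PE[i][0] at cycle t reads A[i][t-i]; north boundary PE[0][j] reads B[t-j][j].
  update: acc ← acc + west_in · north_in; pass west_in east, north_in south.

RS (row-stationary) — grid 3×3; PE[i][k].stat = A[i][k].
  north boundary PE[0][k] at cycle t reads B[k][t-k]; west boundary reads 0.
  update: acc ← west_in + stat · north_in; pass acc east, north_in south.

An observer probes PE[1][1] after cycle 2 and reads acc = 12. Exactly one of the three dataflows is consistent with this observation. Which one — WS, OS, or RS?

dataflow = RS

Under WS (3×2), PE[1][1]:
  0: (1,1).acc=0  regs=<0,0>
  1: (1,1).acc=0  regs=<0,0>
  2: (1,1).acc=109  regs=<7,109>
Under OS (3×2), PE[1][1]:
  0: (1,1).acc=0  regs=<0,0>
  1: (1,1).acc=0  regs=<0,0>
  2: (1,1).acc=9  regs=<1,9>
Under RS (3×3), PE[1][1]:
  0: (1,1).acc=0  regs=<0,0>
  1: (1,1).acc=0  regs=<0,0>
  2: (1,1).acc=12  regs=<12,2>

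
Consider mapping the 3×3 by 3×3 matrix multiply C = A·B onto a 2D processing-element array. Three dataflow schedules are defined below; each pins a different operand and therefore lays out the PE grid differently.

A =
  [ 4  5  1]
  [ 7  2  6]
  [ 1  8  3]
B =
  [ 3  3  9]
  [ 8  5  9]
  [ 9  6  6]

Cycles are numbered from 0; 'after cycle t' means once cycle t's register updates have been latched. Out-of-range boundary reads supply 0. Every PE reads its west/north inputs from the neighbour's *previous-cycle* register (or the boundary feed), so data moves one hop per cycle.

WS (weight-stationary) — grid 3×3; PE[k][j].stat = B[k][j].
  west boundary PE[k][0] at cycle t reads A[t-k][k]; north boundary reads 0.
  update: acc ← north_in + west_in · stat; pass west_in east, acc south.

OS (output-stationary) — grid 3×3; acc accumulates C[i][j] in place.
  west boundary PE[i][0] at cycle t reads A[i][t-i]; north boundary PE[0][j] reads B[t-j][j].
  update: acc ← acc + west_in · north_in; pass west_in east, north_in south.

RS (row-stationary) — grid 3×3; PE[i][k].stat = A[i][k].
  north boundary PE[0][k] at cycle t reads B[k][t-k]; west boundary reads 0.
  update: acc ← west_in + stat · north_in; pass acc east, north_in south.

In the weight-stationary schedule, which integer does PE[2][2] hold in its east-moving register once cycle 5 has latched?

WS 3×3: PE[2][2] cycle-by-cycle (with neighbour feeds):
  t=0 PE[1][2]: acc=0 h=0 v=0
  t=0 PE[2][1]: acc=0 h=0 v=0
  t=0 PE[2][2]: acc=0 h=0 v=0
  t=1 PE[1][2]: acc=0 h=0 v=0
  t=1 PE[2][1]: acc=0 h=0 v=0
  t=1 PE[2][2]: acc=0 h=0 v=0
  t=2 PE[1][2]: acc=0 h=0 v=0
  t=2 PE[2][1]: acc=0 h=0 v=0
  t=2 PE[2][2]: acc=0 h=0 v=0
  t=3 PE[1][2]: acc=81 h=5 v=81
  t=3 PE[2][1]: acc=43 h=1 v=43
  t=3 PE[2][2]: acc=0 h=0 v=0
  t=4 PE[1][2]: acc=81 h=2 v=81
  t=4 PE[2][1]: acc=67 h=6 v=67
  t=4 PE[2][2]: acc=87 h=1 v=87
  t=5 PE[1][2]: acc=81 h=8 v=81
  t=5 PE[2][1]: acc=61 h=3 v=61
  t=5 PE[2][2]: acc=117 h=6 v=117

register = 6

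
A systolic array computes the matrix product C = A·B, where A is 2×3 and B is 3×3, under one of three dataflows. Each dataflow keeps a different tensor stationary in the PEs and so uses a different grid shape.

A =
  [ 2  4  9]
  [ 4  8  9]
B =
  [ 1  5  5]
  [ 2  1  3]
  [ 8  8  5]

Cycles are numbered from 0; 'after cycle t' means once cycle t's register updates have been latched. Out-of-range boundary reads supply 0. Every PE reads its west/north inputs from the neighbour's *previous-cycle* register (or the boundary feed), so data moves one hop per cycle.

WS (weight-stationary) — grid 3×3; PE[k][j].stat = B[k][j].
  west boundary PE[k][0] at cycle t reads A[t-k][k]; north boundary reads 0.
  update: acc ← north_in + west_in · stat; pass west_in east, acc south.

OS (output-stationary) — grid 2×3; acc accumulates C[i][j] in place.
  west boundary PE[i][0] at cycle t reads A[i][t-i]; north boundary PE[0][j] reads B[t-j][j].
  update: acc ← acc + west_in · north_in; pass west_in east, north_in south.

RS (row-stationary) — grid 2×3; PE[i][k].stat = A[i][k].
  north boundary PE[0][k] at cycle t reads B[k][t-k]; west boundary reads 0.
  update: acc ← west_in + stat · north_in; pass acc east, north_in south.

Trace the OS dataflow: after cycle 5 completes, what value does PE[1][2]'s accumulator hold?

OS on a 2×3 grid — tracing PE[1][2] and its feeders:
  t=0 PE[0][2]: acc=0 h=0 v=0
  t=0 PE[1][1]: acc=0 h=0 v=0
  t=0 PE[1][2]: acc=0 h=0 v=0
  t=1 PE[0][2]: acc=0 h=0 v=0
  t=1 PE[1][1]: acc=0 h=0 v=0
  t=1 PE[1][2]: acc=0 h=0 v=0
  t=2 PE[0][2]: acc=10 h=2 v=5
  t=2 PE[1][1]: acc=20 h=4 v=5
  t=2 PE[1][2]: acc=0 h=0 v=0
  t=3 PE[0][2]: acc=22 h=4 v=3
  t=3 PE[1][1]: acc=28 h=8 v=1
  t=3 PE[1][2]: acc=20 h=4 v=5
  t=4 PE[0][2]: acc=67 h=9 v=5
  t=4 PE[1][1]: acc=100 h=9 v=8
  t=4 PE[1][2]: acc=44 h=8 v=3
  t=5 PE[0][2]: acc=67 h=0 v=0
  t=5 PE[1][1]: acc=100 h=0 v=0
  t=5 PE[1][2]: acc=89 h=9 v=5

PE[1][2].acc = 89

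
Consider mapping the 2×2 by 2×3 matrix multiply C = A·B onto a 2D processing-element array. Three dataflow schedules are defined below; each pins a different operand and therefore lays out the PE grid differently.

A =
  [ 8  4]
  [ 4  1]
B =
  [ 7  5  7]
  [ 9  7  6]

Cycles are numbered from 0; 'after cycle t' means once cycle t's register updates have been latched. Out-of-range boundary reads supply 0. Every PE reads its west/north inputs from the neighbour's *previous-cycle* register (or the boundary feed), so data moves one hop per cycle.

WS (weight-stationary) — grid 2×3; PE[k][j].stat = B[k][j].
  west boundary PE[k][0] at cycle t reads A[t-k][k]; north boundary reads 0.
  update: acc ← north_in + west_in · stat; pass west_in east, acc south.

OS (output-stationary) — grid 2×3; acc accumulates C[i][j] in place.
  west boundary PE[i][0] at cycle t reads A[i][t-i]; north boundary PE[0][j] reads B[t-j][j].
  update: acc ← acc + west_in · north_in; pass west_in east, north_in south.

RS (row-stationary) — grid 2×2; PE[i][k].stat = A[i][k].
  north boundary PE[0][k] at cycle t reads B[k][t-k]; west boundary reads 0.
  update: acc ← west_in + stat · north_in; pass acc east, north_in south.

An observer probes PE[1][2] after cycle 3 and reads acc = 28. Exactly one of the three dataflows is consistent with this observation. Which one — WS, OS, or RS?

dataflow = OS

— WS: 2×3; PE[1][2] trace:
  0: (1,2).acc=0  regs=<0,0>
  1: (1,2).acc=0  regs=<0,0>
  2: (1,2).acc=0  regs=<0,0>
  3: (1,2).acc=80  regs=<4,80>
— OS: 2×3; PE[1][2] trace:
  0: (1,2).acc=0  regs=<0,0>
  1: (1,2).acc=0  regs=<0,0>
  2: (1,2).acc=0  regs=<0,0>
  3: (1,2).acc=28  regs=<4,7>
RS (2×2): PE[1][2] does not exist.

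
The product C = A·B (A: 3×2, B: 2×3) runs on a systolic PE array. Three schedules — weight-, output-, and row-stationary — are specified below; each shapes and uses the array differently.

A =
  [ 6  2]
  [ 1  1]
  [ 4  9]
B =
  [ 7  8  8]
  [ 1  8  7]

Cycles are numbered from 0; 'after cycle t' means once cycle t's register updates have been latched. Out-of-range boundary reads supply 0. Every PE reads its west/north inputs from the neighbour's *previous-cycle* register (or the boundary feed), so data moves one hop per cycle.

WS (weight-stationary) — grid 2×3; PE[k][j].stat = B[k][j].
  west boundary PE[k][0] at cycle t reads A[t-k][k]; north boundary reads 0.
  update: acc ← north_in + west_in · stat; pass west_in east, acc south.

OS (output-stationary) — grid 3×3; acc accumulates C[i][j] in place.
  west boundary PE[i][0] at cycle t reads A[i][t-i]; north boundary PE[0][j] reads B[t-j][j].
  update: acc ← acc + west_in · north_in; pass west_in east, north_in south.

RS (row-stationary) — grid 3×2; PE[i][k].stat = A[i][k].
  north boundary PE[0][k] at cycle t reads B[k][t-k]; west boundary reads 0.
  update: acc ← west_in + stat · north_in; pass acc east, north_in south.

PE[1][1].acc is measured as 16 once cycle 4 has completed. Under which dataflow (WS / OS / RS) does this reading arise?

— WS: 2×3; PE[1][1] trace:
  0: (1,1).acc=0  regs=<0,0>
  1: (1,1).acc=0  regs=<0,0>
  2: (1,1).acc=64  regs=<2,64>
  3: (1,1).acc=16  regs=<1,16>
  4: (1,1).acc=104  regs=<9,104>
— OS: 3×3; PE[1][1] trace:
  0: (1,1).acc=0  regs=<0,0>
  1: (1,1).acc=0  regs=<0,0>
  2: (1,1).acc=8  regs=<1,8>
  3: (1,1).acc=16  regs=<1,8>
  4: (1,1).acc=16  regs=<0,0>
— RS: 3×2; PE[1][1] trace:
  0: (1,1).acc=0  regs=<0,0>
  1: (1,1).acc=0  regs=<0,0>
  2: (1,1).acc=8  regs=<8,1>
  3: (1,1).acc=16  regs=<16,8>
  4: (1,1).acc=15  regs=<15,7>

dataflow = OS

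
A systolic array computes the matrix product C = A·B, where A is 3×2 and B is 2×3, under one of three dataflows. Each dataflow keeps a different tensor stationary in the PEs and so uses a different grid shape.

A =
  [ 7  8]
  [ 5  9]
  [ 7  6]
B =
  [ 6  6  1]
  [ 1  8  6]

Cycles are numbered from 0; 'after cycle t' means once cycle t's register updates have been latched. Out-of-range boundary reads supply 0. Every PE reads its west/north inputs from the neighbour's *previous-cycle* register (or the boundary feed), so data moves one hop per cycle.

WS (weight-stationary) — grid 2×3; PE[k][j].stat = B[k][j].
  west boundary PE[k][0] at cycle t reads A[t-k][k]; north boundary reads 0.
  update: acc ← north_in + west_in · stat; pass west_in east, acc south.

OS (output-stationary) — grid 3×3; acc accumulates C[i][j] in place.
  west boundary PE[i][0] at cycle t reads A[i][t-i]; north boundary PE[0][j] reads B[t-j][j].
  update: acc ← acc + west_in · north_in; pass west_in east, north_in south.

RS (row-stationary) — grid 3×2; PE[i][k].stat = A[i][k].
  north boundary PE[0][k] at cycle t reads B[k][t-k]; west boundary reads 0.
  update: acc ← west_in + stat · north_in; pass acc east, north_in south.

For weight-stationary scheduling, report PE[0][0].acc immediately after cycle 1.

PE[0][0].acc = 30

WS (2×3). Following PE[0][0] plus its west/north inputs:
  [0] (0,0) acc=42 (h:7 v:42)
  [1] (0,0) acc=30 (h:5 v:30)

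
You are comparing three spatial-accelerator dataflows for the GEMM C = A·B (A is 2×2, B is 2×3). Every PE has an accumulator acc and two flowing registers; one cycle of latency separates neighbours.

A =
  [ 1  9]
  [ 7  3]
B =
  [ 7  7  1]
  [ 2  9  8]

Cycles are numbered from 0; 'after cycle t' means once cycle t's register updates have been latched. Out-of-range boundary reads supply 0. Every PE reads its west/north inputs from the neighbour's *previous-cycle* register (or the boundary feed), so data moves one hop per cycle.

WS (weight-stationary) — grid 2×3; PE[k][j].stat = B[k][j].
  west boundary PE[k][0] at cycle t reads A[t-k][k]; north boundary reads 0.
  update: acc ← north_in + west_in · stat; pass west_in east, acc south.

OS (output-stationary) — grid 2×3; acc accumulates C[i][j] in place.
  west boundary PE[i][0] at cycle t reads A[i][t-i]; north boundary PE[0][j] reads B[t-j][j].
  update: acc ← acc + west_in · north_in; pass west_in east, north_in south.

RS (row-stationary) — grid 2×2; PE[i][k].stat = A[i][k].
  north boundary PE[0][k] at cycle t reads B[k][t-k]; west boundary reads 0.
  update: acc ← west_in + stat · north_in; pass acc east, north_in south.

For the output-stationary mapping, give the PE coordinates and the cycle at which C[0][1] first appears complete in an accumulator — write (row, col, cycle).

Under OS, C[0][1] lands at PE[0][1]:
  [0] (0,1) acc=0 (h:0 v:0)
  [1] (0,1) acc=7 (h:1 v:7)
  [2] (0,1) acc=88 (h:9 v:9)

(row, col, cycle) = (0, 1, 2)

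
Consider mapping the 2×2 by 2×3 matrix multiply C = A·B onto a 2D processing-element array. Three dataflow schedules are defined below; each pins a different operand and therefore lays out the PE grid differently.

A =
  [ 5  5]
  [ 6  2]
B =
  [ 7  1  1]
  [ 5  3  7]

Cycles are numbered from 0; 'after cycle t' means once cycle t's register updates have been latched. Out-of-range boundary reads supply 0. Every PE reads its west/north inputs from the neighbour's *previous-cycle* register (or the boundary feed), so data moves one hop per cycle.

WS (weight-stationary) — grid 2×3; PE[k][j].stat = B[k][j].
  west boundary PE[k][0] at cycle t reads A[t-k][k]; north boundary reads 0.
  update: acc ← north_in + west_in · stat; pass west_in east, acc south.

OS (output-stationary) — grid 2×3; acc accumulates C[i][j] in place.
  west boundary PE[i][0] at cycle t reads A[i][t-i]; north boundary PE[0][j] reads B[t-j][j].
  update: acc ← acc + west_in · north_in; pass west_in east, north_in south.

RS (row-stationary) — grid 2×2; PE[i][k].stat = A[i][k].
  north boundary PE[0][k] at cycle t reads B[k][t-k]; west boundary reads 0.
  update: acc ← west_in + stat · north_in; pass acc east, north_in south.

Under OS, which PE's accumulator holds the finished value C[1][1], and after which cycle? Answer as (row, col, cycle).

(row, col, cycle) = (1, 1, 3)

OS — PE[1][1] is where C[1][1] collects:
  c0 r1c1: 0 / 0 / 0
  c1 r1c1: 0 / 0 / 0
  c2 r1c1: 6 / 6 / 1
  c3 r1c1: 12 / 2 / 3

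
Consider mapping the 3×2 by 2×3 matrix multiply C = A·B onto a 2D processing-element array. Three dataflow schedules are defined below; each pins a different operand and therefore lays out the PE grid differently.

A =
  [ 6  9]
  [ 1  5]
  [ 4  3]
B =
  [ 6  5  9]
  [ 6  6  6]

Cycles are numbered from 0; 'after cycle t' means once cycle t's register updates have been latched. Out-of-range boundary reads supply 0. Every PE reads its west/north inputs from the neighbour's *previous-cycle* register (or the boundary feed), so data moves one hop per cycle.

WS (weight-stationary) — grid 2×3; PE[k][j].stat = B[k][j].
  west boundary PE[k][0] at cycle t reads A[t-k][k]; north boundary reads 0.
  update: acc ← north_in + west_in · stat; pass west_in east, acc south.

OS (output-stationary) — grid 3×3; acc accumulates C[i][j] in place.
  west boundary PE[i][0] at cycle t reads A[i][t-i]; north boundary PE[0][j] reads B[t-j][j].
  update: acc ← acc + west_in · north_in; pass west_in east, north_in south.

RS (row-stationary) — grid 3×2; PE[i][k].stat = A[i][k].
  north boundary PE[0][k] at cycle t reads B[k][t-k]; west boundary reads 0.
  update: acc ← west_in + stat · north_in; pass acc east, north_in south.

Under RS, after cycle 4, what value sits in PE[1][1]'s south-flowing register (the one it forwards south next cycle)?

register = 6

RS 3×2: PE[1][1] cycle-by-cycle (with neighbour feeds):
  step 0 · PE0,1: acc=0; fwd→0 fwd↓0
  step 0 · PE1,0: acc=0; fwd→0 fwd↓0
  step 0 · PE1,1: acc=0; fwd→0 fwd↓0
  step 1 · PE0,1: acc=90; fwd→90 fwd↓6
  step 1 · PE1,0: acc=6; fwd→6 fwd↓6
  step 1 · PE1,1: acc=0; fwd→0 fwd↓0
  step 2 · PE0,1: acc=84; fwd→84 fwd↓6
  step 2 · PE1,0: acc=5; fwd→5 fwd↓5
  step 2 · PE1,1: acc=36; fwd→36 fwd↓6
  step 3 · PE0,1: acc=108; fwd→108 fwd↓6
  step 3 · PE1,0: acc=9; fwd→9 fwd↓9
  step 3 · PE1,1: acc=35; fwd→35 fwd↓6
  step 4 · PE0,1: acc=0; fwd→0 fwd↓0
  step 4 · PE1,0: acc=0; fwd→0 fwd↓0
  step 4 · PE1,1: acc=39; fwd→39 fwd↓6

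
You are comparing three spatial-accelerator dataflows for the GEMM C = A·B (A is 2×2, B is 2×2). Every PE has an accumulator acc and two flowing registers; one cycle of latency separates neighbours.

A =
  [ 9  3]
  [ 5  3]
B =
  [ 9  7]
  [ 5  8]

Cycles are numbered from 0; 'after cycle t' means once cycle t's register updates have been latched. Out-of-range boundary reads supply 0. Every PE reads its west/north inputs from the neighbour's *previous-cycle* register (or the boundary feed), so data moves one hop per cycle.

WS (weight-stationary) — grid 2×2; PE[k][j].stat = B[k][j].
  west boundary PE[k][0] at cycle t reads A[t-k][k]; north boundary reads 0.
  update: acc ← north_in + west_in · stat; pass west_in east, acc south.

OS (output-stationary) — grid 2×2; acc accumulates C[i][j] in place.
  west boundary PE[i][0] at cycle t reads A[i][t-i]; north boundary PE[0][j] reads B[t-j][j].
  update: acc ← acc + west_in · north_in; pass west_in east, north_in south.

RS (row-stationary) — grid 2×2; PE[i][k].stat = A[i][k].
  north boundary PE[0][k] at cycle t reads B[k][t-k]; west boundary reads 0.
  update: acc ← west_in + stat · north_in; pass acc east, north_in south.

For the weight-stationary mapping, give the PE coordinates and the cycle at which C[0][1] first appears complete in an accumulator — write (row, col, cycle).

WS: C[0][1] accumulates in PE[1][1]:
  cycle 0: PE[1][1] → acc 0, east 0, south 0
  cycle 1: PE[1][1] → acc 0, east 0, south 0
  cycle 2: PE[1][1] → acc 87, east 3, south 87

(row, col, cycle) = (1, 1, 2)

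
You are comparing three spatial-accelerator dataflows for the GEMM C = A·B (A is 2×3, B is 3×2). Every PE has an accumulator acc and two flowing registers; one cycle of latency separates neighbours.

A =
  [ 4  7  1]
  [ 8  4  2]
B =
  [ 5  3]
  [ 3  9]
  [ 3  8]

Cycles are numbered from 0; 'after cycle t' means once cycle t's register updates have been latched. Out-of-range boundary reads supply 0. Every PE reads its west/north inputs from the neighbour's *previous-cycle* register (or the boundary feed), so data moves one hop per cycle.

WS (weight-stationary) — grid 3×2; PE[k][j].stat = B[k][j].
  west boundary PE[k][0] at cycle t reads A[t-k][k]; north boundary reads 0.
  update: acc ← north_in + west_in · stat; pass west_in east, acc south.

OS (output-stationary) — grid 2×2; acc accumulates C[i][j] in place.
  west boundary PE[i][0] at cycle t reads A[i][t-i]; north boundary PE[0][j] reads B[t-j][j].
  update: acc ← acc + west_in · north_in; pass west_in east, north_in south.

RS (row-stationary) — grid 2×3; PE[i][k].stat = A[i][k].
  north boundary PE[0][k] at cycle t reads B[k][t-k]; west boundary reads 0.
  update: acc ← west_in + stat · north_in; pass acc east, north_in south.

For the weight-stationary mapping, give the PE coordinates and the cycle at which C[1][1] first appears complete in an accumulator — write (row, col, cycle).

(row, col, cycle) = (2, 1, 4)

WS: C[1][1] accumulates in PE[2][1]:
  step 0 · PE2,1: acc=0; fwd→0 fwd↓0
  step 1 · PE2,1: acc=0; fwd→0 fwd↓0
  step 2 · PE2,1: acc=0; fwd→0 fwd↓0
  step 3 · PE2,1: acc=83; fwd→1 fwd↓83
  step 4 · PE2,1: acc=76; fwd→2 fwd↓76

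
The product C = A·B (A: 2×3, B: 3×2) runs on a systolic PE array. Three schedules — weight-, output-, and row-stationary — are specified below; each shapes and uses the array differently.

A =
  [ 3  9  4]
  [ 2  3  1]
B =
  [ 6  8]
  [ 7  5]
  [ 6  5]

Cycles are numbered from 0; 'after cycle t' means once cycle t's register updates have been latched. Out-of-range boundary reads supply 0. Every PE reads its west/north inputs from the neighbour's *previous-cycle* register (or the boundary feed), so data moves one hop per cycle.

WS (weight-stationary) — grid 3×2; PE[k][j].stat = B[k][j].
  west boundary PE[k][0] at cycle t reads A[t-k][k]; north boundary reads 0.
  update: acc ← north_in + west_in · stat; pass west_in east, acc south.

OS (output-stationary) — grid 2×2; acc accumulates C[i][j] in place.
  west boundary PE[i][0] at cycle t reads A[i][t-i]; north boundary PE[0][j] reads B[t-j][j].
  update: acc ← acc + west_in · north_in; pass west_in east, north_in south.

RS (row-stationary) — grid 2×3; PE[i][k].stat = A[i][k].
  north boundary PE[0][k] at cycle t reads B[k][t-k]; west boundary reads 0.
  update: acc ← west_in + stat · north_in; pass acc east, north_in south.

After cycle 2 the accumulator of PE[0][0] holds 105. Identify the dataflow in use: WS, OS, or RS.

dataflow = OS

WS [3×2] PE[0][0] across cycles:
  [0] (0,0) acc=18 (h:3 v:18)
  [1] (0,0) acc=12 (h:2 v:12)
  [2] (0,0) acc=0 (h:0 v:0)
OS [2×2] PE[0][0] across cycles:
  [0] (0,0) acc=18 (h:3 v:6)
  [1] (0,0) acc=81 (h:9 v:7)
  [2] (0,0) acc=105 (h:4 v:6)
RS [2×3] PE[0][0] across cycles:
  [0] (0,0) acc=18 (h:18 v:6)
  [1] (0,0) acc=24 (h:24 v:8)
  [2] (0,0) acc=0 (h:0 v:0)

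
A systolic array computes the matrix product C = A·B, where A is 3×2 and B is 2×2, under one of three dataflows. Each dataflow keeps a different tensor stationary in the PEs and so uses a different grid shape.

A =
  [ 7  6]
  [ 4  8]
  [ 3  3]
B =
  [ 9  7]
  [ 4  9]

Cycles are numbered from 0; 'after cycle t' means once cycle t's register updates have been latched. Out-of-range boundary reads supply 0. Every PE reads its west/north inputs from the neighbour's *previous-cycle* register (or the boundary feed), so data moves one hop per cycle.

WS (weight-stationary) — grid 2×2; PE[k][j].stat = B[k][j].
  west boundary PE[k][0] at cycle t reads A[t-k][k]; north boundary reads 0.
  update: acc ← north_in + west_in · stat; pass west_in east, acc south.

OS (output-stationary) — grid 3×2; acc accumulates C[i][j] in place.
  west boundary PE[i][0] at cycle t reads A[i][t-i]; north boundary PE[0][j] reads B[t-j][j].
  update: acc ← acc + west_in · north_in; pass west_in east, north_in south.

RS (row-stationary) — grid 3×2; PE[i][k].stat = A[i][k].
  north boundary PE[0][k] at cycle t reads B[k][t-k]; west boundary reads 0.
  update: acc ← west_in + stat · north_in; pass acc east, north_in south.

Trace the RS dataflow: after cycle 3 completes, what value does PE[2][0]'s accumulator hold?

RS 3×2: PE[2][0] cycle-by-cycle (with neighbour feeds):
  0: (1,0).acc=0  regs=<0,0>
  0: (2,0).acc=0  regs=<0,0>
  1: (1,0).acc=36  regs=<36,9>
  1: (2,0).acc=0  regs=<0,0>
  2: (1,0).acc=28  regs=<28,7>
  2: (2,0).acc=27  regs=<27,9>
  3: (1,0).acc=0  regs=<0,0>
  3: (2,0).acc=21  regs=<21,7>

PE[2][0].acc = 21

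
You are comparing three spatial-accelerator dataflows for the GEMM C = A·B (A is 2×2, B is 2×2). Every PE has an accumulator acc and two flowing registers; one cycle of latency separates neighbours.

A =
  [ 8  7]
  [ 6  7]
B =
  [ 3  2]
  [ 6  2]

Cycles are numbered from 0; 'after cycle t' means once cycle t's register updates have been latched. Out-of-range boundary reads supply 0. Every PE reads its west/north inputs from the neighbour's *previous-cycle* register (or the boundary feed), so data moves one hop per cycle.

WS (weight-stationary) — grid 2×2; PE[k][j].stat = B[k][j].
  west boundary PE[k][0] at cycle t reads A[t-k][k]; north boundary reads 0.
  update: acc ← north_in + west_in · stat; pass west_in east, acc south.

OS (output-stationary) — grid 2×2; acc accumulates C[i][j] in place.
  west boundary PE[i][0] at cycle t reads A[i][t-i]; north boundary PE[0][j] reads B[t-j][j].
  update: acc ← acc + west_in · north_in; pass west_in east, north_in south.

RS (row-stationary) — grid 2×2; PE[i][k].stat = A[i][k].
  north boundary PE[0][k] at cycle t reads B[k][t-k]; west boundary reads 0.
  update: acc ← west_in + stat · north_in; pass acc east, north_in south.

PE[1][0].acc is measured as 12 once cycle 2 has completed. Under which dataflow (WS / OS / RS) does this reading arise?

WS [2×2] PE[1][0] across cycles:
  step 0 · PE1,0: acc=0; fwd→0 fwd↓0
  step 1 · PE1,0: acc=66; fwd→7 fwd↓66
  step 2 · PE1,0: acc=60; fwd→7 fwd↓60
OS [2×2] PE[1][0] across cycles:
  step 0 · PE1,0: acc=0; fwd→0 fwd↓0
  step 1 · PE1,0: acc=18; fwd→6 fwd↓3
  step 2 · PE1,0: acc=60; fwd→7 fwd↓6
RS [2×2] PE[1][0] across cycles:
  step 0 · PE1,0: acc=0; fwd→0 fwd↓0
  step 1 · PE1,0: acc=18; fwd→18 fwd↓3
  step 2 · PE1,0: acc=12; fwd→12 fwd↓2

dataflow = RS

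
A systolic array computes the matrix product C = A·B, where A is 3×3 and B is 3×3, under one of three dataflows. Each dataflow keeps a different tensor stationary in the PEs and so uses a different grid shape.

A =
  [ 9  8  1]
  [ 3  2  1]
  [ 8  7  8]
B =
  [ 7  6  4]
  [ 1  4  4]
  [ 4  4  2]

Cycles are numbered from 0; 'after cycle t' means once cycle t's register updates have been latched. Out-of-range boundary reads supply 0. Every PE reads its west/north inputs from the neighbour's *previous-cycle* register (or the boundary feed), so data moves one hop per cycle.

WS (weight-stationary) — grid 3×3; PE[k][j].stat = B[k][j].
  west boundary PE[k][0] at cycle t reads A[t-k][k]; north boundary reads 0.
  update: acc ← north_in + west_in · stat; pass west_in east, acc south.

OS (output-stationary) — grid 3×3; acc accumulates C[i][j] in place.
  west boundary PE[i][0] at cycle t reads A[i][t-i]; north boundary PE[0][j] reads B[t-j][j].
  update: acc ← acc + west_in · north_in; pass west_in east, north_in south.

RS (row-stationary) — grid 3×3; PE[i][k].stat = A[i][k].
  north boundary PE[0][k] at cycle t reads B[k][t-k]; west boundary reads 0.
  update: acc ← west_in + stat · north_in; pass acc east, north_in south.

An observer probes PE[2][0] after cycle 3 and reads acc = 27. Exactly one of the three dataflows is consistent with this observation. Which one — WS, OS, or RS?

dataflow = WS

WS (3×3 grid), PE[2][0]:
  @0  [2,0]  acc 0  |  →0  ↓0
  @1  [2,0]  acc 0  |  →0  ↓0
  @2  [2,0]  acc 75  |  →1  ↓75
  @3  [2,0]  acc 27  |  →1  ↓27
OS (3×3 grid), PE[2][0]:
  @0  [2,0]  acc 0  |  →0  ↓0
  @1  [2,0]  acc 0  |  →0  ↓0
  @2  [2,0]  acc 56  |  →8  ↓7
  @3  [2,0]  acc 63  |  →7  ↓1
RS (3×3 grid), PE[2][0]:
  @0  [2,0]  acc 0  |  →0  ↓0
  @1  [2,0]  acc 0  |  →0  ↓0
  @2  [2,0]  acc 56  |  →56  ↓7
  @3  [2,0]  acc 48  |  →48  ↓6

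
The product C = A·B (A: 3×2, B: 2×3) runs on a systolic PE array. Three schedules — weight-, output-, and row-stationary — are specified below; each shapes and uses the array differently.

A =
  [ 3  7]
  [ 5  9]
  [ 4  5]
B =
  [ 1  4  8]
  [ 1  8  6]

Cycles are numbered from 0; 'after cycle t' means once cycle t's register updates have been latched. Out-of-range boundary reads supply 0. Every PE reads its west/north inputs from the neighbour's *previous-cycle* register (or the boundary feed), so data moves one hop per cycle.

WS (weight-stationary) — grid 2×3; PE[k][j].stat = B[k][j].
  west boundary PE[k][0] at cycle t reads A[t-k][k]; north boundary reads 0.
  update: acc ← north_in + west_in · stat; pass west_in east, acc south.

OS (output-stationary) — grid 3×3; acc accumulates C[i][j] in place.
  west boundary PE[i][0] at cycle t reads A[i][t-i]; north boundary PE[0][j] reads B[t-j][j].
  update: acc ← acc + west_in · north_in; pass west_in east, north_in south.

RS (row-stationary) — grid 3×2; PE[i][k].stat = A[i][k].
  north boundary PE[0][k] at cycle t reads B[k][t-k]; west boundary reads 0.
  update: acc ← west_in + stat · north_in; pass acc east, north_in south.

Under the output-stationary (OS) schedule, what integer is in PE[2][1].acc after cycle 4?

Tracing OS — 3×3 array, target PE[2][1]:
  step 0 · PE1,1: acc=0; fwd→0 fwd↓0
  step 0 · PE2,0: acc=0; fwd→0 fwd↓0
  step 0 · PE2,1: acc=0; fwd→0 fwd↓0
  step 1 · PE1,1: acc=0; fwd→0 fwd↓0
  step 1 · PE2,0: acc=0; fwd→0 fwd↓0
  step 1 · PE2,1: acc=0; fwd→0 fwd↓0
  step 2 · PE1,1: acc=20; fwd→5 fwd↓4
  step 2 · PE2,0: acc=4; fwd→4 fwd↓1
  step 2 · PE2,1: acc=0; fwd→0 fwd↓0
  step 3 · PE1,1: acc=92; fwd→9 fwd↓8
  step 3 · PE2,0: acc=9; fwd→5 fwd↓1
  step 3 · PE2,1: acc=16; fwd→4 fwd↓4
  step 4 · PE1,1: acc=92; fwd→0 fwd↓0
  step 4 · PE2,0: acc=9; fwd→0 fwd↓0
  step 4 · PE2,1: acc=56; fwd→5 fwd↓8

PE[2][1].acc = 56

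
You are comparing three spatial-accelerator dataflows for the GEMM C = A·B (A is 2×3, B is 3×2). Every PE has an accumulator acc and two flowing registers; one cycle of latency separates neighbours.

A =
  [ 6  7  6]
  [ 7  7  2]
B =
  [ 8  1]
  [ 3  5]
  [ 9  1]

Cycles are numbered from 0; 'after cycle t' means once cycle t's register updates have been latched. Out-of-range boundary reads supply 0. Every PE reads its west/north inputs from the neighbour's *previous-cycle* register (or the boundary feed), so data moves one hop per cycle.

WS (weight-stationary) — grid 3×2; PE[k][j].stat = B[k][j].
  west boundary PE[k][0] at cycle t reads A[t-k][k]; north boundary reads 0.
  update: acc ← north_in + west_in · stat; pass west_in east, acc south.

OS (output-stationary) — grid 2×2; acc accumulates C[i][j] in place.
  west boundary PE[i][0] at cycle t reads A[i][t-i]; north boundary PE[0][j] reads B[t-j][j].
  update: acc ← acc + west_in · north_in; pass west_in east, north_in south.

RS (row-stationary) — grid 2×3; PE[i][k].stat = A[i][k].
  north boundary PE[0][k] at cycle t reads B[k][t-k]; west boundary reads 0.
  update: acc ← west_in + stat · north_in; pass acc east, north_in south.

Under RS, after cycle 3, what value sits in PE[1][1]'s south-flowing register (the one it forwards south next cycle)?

register = 5

RS (2×3). Following PE[1][1] plus its west/north inputs:
  @0  [0,1]  acc 0  |  →0  ↓0
  @0  [1,0]  acc 0  |  →0  ↓0
  @0  [1,1]  acc 0  |  →0  ↓0
  @1  [0,1]  acc 69  |  →69  ↓3
  @1  [1,0]  acc 56  |  →56  ↓8
  @1  [1,1]  acc 0  |  →0  ↓0
  @2  [0,1]  acc 41  |  →41  ↓5
  @2  [1,0]  acc 7  |  →7  ↓1
  @2  [1,1]  acc 77  |  →77  ↓3
  @3  [0,1]  acc 0  |  →0  ↓0
  @3  [1,0]  acc 0  |  →0  ↓0
  @3  [1,1]  acc 42  |  →42  ↓5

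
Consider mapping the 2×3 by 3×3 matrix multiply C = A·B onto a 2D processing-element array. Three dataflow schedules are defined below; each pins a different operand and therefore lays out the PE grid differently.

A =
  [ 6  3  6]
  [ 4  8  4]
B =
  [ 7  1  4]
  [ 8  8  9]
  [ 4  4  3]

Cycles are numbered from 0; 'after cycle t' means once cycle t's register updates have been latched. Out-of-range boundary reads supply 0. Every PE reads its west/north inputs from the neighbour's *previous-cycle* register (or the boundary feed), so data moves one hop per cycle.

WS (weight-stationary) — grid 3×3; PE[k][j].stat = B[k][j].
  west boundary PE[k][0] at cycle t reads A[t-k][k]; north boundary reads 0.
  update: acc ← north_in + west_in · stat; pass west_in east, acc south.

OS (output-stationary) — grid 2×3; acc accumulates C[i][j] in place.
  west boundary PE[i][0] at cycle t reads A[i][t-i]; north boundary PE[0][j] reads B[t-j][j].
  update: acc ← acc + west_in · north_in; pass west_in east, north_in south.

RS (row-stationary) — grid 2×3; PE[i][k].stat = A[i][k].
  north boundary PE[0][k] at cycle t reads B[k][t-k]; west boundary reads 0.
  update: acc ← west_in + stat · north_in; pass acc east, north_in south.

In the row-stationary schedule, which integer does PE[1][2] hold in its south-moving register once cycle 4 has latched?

RS (2×3). Following PE[1][2] plus its west/north inputs:
  [0] (0,2) acc=0 (h:0 v:0)
  [0] (1,1) acc=0 (h:0 v:0)
  [0] (1,2) acc=0 (h:0 v:0)
  [1] (0,2) acc=0 (h:0 v:0)
  [1] (1,1) acc=0 (h:0 v:0)
  [1] (1,2) acc=0 (h:0 v:0)
  [2] (0,2) acc=90 (h:90 v:4)
  [2] (1,1) acc=92 (h:92 v:8)
  [2] (1,2) acc=0 (h:0 v:0)
  [3] (0,2) acc=54 (h:54 v:4)
  [3] (1,1) acc=68 (h:68 v:8)
  [3] (1,2) acc=108 (h:108 v:4)
  [4] (0,2) acc=69 (h:69 v:3)
  [4] (1,1) acc=88 (h:88 v:9)
  [4] (1,2) acc=84 (h:84 v:4)

register = 4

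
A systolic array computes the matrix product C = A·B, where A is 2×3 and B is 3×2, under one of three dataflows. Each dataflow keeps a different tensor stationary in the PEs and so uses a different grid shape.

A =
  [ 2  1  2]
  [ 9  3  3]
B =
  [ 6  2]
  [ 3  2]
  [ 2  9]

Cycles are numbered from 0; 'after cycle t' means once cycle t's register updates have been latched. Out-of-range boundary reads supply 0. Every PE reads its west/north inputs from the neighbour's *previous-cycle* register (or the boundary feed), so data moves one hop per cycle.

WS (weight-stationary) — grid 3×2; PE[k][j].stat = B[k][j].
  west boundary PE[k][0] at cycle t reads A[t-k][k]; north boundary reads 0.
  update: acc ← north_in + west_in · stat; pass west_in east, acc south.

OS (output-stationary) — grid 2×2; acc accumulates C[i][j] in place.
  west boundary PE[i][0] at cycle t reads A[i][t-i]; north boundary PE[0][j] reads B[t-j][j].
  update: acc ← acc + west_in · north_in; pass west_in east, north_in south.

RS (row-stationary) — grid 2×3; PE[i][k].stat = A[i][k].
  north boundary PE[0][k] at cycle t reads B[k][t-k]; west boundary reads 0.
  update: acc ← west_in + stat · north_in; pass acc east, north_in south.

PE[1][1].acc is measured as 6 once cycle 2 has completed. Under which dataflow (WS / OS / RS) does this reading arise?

WS [3×2] PE[1][1] across cycles:
  t=0 PE[1][1]: acc=0 h=0 v=0
  t=1 PE[1][1]: acc=0 h=0 v=0
  t=2 PE[1][1]: acc=6 h=1 v=6
OS [2×2] PE[1][1] across cycles:
  t=0 PE[1][1]: acc=0 h=0 v=0
  t=1 PE[1][1]: acc=0 h=0 v=0
  t=2 PE[1][1]: acc=18 h=9 v=2
RS [2×3] PE[1][1] across cycles:
  t=0 PE[1][1]: acc=0 h=0 v=0
  t=1 PE[1][1]: acc=0 h=0 v=0
  t=2 PE[1][1]: acc=63 h=63 v=3

dataflow = WS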